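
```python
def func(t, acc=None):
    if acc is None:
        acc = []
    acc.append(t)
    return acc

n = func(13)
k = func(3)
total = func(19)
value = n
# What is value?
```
[13]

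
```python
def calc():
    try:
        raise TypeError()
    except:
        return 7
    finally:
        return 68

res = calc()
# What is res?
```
68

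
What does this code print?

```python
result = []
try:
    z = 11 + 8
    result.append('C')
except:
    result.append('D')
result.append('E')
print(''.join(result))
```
CE

No exception, try block completes normally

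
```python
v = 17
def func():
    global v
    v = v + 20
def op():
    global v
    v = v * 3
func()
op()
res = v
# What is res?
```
111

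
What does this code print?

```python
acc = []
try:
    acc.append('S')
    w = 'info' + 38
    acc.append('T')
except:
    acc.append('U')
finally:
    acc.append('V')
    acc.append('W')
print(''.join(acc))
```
SUVW

Code before exception runs, then except, then all of finally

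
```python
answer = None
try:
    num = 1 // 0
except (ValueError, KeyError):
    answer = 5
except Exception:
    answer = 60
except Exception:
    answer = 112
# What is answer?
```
60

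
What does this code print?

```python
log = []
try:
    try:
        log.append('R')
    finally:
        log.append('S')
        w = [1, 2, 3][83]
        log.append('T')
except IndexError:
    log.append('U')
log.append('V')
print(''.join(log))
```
RSUV

Exception in inner finally caught by outer except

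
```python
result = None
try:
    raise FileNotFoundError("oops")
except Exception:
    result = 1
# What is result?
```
1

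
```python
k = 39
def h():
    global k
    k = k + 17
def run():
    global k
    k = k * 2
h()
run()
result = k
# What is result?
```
112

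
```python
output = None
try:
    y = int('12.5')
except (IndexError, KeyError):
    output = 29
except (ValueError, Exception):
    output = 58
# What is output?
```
58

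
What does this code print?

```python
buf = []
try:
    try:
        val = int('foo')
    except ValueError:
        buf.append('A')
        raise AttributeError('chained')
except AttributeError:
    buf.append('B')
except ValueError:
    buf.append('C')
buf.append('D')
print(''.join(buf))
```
ABD

AttributeError raised and caught, original ValueError not re-raised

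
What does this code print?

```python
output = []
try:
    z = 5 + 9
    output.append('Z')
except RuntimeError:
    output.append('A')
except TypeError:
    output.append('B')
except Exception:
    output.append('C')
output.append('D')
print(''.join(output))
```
ZD

No exception, try block completes normally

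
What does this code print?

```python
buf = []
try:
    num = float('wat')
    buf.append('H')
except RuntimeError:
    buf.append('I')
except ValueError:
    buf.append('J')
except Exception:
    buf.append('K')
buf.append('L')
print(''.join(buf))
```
JL

ValueError matches before generic Exception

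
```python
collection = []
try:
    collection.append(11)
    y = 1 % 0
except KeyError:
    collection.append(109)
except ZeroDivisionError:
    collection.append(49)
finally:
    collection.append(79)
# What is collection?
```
[11, 49, 79]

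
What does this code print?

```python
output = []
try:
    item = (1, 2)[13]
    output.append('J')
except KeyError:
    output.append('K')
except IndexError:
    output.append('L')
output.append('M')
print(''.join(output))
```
LM

IndexError is caught by its specific handler, not KeyError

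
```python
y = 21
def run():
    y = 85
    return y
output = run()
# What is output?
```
85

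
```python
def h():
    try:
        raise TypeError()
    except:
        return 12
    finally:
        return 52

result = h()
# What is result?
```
52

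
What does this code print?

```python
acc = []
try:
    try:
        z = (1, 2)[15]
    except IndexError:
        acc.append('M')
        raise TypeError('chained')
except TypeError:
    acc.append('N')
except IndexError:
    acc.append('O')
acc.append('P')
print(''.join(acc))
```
MNP

TypeError raised and caught, original IndexError not re-raised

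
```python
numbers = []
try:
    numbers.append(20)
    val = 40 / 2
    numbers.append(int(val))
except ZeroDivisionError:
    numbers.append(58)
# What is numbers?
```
[20, 20]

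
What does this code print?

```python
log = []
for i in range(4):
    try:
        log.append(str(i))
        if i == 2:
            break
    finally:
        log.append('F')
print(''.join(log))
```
0F1F2F

finally runs even when breaking out of loop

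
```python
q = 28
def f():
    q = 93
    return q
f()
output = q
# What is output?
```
28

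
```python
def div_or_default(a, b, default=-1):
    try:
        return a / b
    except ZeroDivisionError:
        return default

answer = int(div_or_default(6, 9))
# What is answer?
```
0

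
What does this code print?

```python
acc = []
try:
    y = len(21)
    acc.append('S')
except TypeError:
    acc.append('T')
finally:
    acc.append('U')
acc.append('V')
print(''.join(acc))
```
TUV

finally always runs, even after exception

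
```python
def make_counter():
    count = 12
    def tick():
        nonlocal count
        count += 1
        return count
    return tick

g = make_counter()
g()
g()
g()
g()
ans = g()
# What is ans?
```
17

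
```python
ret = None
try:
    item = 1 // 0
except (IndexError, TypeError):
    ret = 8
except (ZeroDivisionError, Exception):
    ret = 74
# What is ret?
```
74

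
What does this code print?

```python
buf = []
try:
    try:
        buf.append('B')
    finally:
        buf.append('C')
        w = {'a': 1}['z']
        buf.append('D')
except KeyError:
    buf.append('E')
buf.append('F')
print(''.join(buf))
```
BCEF

Exception in inner finally caught by outer except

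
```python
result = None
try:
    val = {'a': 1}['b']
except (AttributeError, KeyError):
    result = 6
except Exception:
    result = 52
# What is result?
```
6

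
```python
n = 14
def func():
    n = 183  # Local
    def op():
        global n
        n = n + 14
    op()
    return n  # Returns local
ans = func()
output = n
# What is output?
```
28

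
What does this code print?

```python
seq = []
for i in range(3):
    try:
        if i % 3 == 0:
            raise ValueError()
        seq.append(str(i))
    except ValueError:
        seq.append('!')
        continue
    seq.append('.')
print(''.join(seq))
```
!1.2.

continue in except skips rest of loop body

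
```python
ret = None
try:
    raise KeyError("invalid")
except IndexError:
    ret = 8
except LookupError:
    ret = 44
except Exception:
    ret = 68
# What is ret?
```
44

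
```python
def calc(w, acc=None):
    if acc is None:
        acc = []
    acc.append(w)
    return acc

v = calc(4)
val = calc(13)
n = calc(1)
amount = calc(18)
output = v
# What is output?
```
[4]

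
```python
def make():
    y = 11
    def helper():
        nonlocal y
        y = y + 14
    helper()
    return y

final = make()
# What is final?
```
25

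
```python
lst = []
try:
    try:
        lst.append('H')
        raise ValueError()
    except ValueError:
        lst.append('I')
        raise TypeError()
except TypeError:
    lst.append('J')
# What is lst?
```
['H', 'I', 'J']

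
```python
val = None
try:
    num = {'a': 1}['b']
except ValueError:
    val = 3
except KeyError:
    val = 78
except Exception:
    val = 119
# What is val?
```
78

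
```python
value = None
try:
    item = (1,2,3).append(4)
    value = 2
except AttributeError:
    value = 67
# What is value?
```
67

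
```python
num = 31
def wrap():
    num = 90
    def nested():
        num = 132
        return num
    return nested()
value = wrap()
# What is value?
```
132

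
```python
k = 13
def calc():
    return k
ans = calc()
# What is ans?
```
13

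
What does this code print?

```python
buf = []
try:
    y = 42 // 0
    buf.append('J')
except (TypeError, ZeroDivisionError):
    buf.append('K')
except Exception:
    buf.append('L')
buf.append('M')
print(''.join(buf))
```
KM

ZeroDivisionError matches tuple containing it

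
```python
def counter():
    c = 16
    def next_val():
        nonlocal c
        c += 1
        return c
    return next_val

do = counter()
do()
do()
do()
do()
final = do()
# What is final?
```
21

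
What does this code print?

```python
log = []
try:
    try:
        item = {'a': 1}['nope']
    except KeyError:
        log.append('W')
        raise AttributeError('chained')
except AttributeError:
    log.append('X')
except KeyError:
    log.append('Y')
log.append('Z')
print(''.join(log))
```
WXZ

AttributeError raised and caught, original KeyError not re-raised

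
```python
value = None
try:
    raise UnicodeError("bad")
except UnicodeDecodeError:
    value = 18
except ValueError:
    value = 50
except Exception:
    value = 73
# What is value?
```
50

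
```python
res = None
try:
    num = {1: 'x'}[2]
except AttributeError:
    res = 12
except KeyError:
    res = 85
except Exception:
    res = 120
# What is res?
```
85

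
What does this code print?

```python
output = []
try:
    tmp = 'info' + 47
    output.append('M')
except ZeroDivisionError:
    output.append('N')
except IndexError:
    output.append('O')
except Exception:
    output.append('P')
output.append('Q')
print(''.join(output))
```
PQ

TypeError not specifically caught, falls to Exception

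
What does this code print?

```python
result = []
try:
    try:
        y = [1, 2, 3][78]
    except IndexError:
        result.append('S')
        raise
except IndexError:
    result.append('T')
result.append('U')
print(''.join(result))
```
STU

raise without argument re-raises current exception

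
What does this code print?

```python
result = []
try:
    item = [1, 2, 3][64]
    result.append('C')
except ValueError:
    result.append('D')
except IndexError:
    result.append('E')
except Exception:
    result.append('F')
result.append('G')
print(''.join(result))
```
EG

IndexError matches before generic Exception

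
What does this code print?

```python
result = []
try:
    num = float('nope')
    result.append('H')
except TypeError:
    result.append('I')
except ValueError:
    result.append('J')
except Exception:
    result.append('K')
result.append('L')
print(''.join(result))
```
JL

ValueError matches before generic Exception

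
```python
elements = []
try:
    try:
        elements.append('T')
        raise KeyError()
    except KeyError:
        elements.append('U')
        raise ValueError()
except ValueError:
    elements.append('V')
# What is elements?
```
['T', 'U', 'V']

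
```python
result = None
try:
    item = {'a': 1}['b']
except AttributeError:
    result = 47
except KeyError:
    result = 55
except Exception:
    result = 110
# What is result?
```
55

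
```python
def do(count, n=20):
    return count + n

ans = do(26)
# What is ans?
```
46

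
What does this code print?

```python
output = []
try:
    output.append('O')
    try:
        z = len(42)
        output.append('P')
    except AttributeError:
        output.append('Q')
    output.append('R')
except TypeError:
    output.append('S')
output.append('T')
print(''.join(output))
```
OST

Inner handler doesn't match, propagates to outer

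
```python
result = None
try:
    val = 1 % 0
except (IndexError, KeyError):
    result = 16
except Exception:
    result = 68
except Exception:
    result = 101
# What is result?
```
68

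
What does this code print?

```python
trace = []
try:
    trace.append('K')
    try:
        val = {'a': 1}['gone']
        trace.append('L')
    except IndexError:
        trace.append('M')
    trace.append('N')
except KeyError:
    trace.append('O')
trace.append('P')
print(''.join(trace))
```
KOP

Inner handler doesn't match, propagates to outer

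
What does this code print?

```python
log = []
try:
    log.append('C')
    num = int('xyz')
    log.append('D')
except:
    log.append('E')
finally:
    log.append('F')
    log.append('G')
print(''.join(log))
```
CEFG

Code before exception runs, then except, then all of finally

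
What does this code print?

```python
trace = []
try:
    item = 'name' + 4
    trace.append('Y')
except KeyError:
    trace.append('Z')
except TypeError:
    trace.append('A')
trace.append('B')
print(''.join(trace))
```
AB

TypeError is caught by its specific handler, not KeyError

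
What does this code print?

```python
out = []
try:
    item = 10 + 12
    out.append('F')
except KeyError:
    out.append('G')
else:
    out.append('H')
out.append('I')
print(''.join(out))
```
FHI

else block runs when no exception occurs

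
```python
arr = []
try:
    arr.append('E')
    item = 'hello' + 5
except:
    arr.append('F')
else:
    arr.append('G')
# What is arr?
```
['E', 'F']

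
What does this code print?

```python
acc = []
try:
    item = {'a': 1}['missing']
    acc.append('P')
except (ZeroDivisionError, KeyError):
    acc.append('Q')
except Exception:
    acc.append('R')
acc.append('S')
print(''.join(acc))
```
QS

KeyError matches tuple containing it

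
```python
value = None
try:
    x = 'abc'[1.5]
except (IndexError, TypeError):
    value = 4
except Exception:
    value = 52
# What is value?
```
4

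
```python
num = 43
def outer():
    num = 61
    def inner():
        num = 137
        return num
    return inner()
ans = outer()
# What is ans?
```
137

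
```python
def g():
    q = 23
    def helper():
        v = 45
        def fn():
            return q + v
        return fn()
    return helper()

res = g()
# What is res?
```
68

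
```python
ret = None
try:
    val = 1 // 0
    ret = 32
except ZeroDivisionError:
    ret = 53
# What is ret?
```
53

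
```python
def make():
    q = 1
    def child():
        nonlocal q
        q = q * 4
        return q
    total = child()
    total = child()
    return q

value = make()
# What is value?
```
16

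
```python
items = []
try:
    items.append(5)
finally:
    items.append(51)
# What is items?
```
[5, 51]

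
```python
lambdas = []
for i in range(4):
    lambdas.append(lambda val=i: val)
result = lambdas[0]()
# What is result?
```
0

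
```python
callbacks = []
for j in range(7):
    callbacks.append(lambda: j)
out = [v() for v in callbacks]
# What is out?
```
[6, 6, 6, 6, 6, 6, 6]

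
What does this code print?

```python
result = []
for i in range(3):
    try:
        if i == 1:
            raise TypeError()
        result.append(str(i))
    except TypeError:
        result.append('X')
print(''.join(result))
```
0X2

Exception on i=1 caught, loop continues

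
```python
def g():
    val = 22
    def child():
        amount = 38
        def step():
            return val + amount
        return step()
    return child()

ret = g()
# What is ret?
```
60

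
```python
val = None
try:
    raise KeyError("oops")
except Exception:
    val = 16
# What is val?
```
16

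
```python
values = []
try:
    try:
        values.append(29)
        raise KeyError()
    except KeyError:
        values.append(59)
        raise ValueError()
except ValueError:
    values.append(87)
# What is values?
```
[29, 59, 87]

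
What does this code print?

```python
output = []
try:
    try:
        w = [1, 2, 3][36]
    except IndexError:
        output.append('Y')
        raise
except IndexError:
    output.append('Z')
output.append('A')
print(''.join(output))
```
YZA

raise without argument re-raises current exception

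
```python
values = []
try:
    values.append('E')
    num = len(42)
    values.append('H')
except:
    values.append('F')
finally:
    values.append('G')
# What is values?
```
['E', 'F', 'G']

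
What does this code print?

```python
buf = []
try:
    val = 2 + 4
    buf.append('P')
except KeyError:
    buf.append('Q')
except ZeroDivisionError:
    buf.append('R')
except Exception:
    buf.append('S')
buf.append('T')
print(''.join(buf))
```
PT

No exception, try block completes normally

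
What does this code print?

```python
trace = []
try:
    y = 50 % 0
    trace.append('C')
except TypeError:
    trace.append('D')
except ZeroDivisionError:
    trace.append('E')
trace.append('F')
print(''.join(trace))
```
EF

ZeroDivisionError is caught by its specific handler, not TypeError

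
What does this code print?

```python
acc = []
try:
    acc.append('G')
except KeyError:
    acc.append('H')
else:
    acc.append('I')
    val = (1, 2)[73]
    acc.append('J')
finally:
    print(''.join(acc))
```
GI

Try succeeds, else appends 'I', IndexError in else is uncaught, finally prints before exception propagates ('J' never appended)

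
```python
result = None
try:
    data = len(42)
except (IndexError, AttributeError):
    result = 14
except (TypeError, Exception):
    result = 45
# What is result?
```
45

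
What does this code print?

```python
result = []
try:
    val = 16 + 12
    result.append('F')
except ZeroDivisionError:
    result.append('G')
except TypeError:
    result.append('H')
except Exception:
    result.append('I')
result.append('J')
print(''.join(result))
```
FJ

No exception, try block completes normally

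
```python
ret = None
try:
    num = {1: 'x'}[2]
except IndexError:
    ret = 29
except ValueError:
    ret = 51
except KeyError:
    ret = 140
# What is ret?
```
140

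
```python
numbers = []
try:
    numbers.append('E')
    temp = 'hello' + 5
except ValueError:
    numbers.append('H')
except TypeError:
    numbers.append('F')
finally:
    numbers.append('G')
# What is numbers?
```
['E', 'F', 'G']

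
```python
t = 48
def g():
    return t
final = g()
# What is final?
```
48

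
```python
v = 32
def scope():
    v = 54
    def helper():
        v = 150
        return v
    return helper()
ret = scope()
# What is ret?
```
150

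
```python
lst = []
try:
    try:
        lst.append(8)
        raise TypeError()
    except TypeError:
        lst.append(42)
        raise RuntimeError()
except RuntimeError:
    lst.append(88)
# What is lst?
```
[8, 42, 88]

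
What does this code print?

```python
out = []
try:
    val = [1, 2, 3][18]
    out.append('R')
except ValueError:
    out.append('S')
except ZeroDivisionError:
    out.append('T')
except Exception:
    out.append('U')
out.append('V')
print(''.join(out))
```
UV

IndexError not specifically caught, falls to Exception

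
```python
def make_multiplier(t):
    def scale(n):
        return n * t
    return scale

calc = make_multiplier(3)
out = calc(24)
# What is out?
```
72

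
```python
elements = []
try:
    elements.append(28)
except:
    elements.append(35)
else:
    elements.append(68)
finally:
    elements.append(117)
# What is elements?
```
[28, 68, 117]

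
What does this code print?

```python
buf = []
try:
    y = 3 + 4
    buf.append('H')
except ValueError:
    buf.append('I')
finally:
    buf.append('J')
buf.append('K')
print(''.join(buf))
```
HJK

finally runs after normal execution too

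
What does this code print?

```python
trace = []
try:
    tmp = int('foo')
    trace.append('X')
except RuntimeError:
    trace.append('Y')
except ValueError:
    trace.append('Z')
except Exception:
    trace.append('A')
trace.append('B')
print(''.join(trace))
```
ZB

ValueError matches before generic Exception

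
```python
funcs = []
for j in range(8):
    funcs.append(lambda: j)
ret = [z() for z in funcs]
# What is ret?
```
[7, 7, 7, 7, 7, 7, 7, 7]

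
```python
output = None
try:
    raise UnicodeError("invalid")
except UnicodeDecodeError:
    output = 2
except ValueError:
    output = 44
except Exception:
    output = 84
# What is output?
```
44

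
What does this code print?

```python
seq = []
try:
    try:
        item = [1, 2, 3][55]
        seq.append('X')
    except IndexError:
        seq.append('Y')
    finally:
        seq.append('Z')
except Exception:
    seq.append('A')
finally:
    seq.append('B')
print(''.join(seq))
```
YZB

Both finally blocks run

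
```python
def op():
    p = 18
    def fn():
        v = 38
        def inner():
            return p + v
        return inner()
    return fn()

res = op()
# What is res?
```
56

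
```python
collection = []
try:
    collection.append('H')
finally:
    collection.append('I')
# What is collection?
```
['H', 'I']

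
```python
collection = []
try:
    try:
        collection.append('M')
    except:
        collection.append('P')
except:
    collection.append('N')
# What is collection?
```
['M']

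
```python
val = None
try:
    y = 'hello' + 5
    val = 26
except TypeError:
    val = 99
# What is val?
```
99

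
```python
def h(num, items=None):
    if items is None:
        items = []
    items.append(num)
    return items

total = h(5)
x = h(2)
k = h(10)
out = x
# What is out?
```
[2]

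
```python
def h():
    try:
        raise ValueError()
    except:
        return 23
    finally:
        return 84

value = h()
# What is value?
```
84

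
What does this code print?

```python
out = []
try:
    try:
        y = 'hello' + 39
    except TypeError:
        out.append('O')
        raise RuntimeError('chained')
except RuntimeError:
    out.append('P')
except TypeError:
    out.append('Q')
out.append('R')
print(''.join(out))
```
OPR

RuntimeError raised and caught, original TypeError not re-raised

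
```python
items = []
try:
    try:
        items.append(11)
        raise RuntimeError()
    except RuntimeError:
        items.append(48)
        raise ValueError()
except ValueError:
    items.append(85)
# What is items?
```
[11, 48, 85]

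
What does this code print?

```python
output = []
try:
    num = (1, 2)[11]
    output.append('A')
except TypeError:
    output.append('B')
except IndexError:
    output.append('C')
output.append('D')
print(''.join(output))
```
CD

IndexError is caught by its specific handler, not TypeError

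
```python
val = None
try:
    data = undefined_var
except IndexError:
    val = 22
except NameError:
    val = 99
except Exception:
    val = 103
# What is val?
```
99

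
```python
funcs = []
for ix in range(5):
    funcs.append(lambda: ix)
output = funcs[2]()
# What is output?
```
4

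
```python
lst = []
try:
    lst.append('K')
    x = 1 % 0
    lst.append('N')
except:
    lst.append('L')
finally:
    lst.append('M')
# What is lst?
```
['K', 'L', 'M']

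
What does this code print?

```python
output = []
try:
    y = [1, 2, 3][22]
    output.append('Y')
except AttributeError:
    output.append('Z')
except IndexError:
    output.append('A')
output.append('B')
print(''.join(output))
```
AB

IndexError is caught by its specific handler, not AttributeError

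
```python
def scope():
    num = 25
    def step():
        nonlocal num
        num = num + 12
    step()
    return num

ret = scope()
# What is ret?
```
37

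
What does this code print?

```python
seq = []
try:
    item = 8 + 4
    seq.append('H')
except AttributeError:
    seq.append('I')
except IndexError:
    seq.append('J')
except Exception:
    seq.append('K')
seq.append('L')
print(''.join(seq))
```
HL

No exception, try block completes normally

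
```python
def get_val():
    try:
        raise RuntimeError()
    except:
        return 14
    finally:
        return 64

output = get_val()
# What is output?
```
64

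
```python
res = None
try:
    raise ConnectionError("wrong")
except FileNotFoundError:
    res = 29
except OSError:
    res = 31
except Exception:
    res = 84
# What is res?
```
31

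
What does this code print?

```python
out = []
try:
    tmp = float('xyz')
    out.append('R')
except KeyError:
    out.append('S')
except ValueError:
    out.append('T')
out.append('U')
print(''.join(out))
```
TU

ValueError is caught by its specific handler, not KeyError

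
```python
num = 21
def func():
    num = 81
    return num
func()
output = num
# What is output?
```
21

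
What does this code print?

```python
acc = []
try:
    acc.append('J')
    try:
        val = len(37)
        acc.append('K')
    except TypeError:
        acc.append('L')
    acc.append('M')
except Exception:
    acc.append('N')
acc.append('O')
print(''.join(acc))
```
JLMO

Inner exception caught by inner handler, outer continues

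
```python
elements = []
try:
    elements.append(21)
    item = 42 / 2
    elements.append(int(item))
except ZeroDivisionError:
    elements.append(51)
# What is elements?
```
[21, 21]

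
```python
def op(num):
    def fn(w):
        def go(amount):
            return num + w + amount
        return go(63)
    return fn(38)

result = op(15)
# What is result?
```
116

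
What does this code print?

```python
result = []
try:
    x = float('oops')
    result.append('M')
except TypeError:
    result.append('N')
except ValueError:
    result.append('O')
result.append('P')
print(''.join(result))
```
OP

ValueError is caught by its specific handler, not TypeError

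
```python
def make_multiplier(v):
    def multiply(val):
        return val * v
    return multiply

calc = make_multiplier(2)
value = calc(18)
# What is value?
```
36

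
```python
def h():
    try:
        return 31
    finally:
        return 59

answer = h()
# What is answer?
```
59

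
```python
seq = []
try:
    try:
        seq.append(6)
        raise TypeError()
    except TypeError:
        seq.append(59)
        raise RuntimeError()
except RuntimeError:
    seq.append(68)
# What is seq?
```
[6, 59, 68]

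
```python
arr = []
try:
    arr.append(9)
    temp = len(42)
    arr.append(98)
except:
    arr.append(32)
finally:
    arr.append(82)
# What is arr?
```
[9, 32, 82]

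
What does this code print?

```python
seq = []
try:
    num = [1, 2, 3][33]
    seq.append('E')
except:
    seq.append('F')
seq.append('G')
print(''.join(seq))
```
FG

Exception raised in try, caught by bare except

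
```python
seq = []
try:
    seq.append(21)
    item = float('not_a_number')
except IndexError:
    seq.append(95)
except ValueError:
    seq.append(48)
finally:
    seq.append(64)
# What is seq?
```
[21, 48, 64]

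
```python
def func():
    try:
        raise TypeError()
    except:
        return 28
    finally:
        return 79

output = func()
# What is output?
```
79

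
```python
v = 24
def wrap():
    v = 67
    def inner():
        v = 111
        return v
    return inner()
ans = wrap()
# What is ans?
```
111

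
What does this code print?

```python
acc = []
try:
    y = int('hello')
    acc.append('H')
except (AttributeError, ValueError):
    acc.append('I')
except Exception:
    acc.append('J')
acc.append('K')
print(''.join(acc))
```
IK

ValueError matches tuple containing it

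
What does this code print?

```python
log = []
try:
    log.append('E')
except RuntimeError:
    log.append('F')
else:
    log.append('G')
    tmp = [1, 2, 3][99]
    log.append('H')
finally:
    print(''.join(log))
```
EG

Try succeeds, else appends 'G', IndexError in else is uncaught, finally prints before exception propagates ('H' never appended)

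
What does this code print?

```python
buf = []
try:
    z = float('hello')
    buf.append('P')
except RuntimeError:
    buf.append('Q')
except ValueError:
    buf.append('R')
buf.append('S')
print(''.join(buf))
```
RS

ValueError is caught by its specific handler, not RuntimeError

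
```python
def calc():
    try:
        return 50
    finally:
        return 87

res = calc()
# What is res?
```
87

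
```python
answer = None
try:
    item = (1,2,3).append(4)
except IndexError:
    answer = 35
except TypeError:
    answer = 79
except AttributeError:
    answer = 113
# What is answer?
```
113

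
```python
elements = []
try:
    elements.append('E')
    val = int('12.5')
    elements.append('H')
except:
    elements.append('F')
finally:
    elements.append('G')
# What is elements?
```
['E', 'F', 'G']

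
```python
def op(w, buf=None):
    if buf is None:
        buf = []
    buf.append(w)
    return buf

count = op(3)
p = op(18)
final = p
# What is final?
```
[18]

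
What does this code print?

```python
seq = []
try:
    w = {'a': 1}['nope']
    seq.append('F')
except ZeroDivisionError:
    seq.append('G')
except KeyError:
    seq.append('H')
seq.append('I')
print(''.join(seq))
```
HI

KeyError is caught by its specific handler, not ZeroDivisionError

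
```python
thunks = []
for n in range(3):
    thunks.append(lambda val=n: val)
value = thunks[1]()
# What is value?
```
1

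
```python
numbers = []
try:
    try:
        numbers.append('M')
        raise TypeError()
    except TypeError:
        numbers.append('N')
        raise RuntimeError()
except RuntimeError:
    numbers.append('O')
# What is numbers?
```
['M', 'N', 'O']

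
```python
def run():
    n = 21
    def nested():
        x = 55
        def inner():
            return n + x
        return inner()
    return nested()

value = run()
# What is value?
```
76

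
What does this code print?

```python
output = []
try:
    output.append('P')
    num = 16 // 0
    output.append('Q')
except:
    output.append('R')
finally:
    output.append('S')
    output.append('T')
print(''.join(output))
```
PRST

Code before exception runs, then except, then all of finally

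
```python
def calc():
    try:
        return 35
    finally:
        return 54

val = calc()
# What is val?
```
54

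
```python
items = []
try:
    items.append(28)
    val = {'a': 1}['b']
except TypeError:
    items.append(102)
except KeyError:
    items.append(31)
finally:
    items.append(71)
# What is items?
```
[28, 31, 71]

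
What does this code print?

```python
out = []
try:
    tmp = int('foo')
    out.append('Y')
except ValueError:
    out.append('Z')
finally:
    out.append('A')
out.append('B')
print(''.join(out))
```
ZAB

finally always runs, even after exception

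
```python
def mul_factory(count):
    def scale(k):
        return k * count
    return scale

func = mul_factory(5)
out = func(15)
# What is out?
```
75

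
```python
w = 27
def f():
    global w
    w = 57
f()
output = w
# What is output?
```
57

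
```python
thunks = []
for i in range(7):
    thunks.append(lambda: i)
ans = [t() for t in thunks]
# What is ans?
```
[6, 6, 6, 6, 6, 6, 6]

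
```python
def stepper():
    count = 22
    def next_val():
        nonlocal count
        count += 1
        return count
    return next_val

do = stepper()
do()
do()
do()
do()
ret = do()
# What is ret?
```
27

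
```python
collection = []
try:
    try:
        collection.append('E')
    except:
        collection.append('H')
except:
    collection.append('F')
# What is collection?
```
['E']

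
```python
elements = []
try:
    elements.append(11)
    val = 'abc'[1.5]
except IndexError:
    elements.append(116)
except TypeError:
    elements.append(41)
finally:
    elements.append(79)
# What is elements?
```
[11, 41, 79]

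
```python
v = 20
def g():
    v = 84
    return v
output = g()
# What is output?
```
84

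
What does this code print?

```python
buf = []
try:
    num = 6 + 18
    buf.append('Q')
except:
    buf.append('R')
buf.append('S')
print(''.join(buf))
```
QS

No exception, try block completes normally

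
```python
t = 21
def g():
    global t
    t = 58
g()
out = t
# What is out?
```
58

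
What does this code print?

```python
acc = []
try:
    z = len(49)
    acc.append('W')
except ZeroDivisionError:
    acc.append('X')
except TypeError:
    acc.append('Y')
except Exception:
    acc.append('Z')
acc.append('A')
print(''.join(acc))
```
YA

TypeError matches before generic Exception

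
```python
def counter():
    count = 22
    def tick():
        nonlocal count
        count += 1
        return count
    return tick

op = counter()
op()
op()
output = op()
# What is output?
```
25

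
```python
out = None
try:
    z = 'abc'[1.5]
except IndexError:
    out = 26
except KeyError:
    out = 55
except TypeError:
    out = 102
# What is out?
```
102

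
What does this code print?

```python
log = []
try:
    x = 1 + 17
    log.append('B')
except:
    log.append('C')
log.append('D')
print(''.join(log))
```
BD

No exception, try block completes normally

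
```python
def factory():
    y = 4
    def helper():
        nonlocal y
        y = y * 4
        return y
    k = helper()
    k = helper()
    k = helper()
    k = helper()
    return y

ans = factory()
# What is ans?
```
1024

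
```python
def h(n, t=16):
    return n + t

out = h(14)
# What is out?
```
30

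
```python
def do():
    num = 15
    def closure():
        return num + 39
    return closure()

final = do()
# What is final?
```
54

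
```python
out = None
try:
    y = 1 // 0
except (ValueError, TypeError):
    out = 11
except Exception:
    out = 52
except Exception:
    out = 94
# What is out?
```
52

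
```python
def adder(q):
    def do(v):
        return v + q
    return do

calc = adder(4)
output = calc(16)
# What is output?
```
20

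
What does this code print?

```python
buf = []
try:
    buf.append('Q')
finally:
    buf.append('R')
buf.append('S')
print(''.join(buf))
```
QRS

try/finally without except, no exception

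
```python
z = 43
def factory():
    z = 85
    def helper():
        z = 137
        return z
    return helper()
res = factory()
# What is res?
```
137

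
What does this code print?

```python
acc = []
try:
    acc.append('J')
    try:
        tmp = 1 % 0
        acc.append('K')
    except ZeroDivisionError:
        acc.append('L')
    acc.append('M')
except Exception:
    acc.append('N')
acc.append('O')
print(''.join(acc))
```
JLMO

Inner exception caught by inner handler, outer continues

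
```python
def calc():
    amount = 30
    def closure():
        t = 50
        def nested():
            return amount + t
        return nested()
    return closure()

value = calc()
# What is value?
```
80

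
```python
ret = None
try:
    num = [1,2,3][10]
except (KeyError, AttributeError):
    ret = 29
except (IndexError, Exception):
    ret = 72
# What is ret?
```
72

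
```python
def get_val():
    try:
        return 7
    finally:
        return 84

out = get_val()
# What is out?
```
84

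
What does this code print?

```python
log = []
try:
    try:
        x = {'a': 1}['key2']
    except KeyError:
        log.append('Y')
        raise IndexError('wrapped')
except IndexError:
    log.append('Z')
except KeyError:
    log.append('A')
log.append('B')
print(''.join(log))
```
YZB

IndexError raised and caught, original KeyError not re-raised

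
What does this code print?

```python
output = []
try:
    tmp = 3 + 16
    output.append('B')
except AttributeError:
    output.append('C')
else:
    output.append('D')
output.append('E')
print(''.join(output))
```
BDE

else block runs when no exception occurs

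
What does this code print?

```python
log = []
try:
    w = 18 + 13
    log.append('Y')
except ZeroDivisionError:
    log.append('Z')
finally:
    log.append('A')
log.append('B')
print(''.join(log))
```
YAB

finally runs after normal execution too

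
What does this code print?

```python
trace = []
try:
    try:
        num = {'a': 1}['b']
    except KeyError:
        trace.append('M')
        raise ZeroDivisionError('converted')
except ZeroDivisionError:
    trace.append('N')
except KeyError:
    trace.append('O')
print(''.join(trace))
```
MN

New ZeroDivisionError raised, caught by outer ZeroDivisionError handler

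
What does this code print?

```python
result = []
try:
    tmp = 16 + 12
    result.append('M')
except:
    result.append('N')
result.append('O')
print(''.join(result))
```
MO

No exception, try block completes normally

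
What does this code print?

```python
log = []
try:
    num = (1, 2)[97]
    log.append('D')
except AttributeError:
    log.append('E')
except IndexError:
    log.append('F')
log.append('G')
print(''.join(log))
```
FG

IndexError is caught by its specific handler, not AttributeError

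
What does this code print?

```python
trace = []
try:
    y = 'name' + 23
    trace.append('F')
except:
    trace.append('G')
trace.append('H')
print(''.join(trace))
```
GH

Exception raised in try, caught by bare except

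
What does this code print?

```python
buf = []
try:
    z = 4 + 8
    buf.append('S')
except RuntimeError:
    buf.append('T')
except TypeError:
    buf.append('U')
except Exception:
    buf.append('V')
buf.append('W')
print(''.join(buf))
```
SW

No exception, try block completes normally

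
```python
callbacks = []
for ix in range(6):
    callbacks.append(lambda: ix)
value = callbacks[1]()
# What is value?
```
5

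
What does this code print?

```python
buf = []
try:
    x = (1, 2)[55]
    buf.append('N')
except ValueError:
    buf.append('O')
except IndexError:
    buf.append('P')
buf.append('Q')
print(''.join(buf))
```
PQ

IndexError is caught by its specific handler, not ValueError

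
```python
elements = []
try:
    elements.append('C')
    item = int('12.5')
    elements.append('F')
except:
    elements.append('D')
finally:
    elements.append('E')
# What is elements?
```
['C', 'D', 'E']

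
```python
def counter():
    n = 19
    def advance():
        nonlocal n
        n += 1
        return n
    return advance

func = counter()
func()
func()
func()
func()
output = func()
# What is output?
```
24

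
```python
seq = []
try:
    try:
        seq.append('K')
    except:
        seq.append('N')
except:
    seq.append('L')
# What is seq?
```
['K']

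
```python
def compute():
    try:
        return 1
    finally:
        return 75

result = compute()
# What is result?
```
75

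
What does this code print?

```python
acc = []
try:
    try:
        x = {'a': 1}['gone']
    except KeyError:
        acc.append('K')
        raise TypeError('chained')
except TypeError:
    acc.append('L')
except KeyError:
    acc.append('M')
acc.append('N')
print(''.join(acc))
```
KLN

TypeError raised and caught, original KeyError not re-raised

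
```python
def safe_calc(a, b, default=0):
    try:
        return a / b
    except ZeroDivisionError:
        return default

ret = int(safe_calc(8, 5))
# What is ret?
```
1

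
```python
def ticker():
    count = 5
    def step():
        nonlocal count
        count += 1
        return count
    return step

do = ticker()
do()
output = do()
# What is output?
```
7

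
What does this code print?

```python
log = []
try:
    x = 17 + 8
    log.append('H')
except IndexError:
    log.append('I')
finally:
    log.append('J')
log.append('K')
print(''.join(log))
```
HJK

finally runs after normal execution too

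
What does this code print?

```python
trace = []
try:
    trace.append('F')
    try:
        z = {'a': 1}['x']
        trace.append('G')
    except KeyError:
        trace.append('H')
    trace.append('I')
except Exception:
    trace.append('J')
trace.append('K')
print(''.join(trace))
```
FHIK

Inner exception caught by inner handler, outer continues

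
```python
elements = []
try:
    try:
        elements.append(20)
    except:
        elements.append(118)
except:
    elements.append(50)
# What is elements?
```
[20]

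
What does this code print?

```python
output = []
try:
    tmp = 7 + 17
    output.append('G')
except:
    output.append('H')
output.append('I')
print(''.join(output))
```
GI

No exception, try block completes normally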